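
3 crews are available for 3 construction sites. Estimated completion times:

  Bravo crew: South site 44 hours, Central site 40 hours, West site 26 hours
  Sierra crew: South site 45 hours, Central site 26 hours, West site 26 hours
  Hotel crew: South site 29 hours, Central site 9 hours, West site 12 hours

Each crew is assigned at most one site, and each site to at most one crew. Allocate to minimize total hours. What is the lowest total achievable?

Optimal: Bravo crew→South site (44 hours), Sierra crew→West site (26 hours), Hotel crew→Central site (9 hours) — total 44+26+9 = 79 hours.
Row-greedy (each crew in turn takes its cheapest remaining site) gives 81 hours, worse by 2.
Next-best assignment: Bravo crew→West site, Sierra crew→South site, Hotel crew→Central site = 80 hours.
Checked against all permutations: 79 hours is optimal.

Minimum total: 79 hours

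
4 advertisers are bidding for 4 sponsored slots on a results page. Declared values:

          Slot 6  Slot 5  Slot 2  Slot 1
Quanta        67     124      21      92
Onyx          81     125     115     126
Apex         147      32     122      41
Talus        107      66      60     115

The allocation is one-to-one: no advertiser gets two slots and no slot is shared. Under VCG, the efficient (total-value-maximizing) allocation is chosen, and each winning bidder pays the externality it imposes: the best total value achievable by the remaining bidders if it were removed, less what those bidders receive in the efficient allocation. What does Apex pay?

Efficient allocation: Quanta→Slot 5 ($124), Onyx→Slot 2 ($115), Apex→Slot 6 ($147), Talus→Slot 1 ($115); total welfare W = $501.
Apex receives Slot 6 at value $147, so the others get W − 147 = $354.
Without Apex: best allocation of the remaining 3 bidders over all 4 slots is Quanta→Slot 5 ($124), Onyx→Slot 1 ($126), Talus→Slot 6 ($107), total $357.
VCG payment = (others' best without Apex) − (others' welfare with Apex) = 357 − 354 = $3.

Apex pays $3.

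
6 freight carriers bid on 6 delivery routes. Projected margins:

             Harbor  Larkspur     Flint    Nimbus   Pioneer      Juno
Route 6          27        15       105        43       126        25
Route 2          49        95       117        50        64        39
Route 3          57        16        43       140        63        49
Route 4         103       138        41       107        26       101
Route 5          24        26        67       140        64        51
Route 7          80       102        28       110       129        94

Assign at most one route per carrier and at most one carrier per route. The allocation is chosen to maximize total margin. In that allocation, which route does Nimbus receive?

Nimbus receives Route 5.

Treat this as an assignment problem: match each carrier to one route.
Optimal: Harbor→Route 3 ($57k), Larkspur→Route 4 ($138k), Flint→Route 2 ($117k), Nimbus→Route 5 ($140k), Pioneer→Route 6 ($126k), Juno→Route 7 ($94k) — total 57+138+117+140+126+94 = $672k.
Row-greedy (each carrier in turn takes its best remaining route) gives $639k, worse by 33.
Next-best assignment: Harbor→Route 7, Larkspur→Route 4, Flint→Route 2, Nimbus→Route 3, Pioneer→Route 6, Juno→Route 5 = $652k.
Nimbus's own top route is Route 3 ($140k), but forcing Nimbus→Route 3 and reassigning the rest optimally gives only $652k — worse by 20.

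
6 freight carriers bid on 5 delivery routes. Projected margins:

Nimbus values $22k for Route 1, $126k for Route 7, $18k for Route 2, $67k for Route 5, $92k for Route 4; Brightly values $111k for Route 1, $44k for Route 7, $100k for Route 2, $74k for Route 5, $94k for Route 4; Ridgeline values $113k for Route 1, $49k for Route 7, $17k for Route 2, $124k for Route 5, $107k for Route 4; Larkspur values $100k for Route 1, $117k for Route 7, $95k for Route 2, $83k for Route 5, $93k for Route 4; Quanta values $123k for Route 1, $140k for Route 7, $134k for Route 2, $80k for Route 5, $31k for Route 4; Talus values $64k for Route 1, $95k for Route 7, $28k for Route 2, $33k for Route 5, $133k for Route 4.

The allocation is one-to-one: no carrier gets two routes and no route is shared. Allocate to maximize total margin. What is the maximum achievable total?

Optimal: Brightly→Route 1 ($111k), Nimbus→Route 7 ($126k), Quanta→Route 2 ($134k), Ridgeline→Route 5 ($124k), Talus→Route 4 ($133k) — total 111+126+134+124+133 = $628k.
Max-entry greedy (repeatedly take the single best remaining cell) gives $603k, worse by 25.
Next-best assignment: Brightly→Route 1, Larkspur→Route 7, Quanta→Route 2, Ridgeline→Route 5, Talus→Route 4 = $619k.
Swapping Quanta↔Talus (Quanta→Route 4 $31k, Talus→Route 2 $28k) loses 208.
Checked against all permutations: $628k is optimal.

Maximum total: $628k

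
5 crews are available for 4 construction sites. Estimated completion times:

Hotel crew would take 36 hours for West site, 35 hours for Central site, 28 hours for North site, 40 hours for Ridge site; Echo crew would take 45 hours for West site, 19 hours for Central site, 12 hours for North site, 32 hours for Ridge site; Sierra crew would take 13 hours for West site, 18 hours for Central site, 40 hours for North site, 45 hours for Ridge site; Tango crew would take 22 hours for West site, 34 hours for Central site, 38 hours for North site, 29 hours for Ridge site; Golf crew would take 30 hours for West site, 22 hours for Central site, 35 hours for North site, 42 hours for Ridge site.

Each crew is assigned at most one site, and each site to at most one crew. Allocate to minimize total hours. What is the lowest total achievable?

Min total: 76 hours

Optimal: Sierra crew→West site (13 hours), Golf crew→Central site (22 hours), Echo crew→North site (12 hours), Tango crew→Ridge site (29 hours) — total 13+22+12+29 = 76 hours.
Column-greedy (each site in turn goes to its cheapest remaining crew) gives 89 hours, worse by 13.
Checked against all permutations: 76 hours is optimal.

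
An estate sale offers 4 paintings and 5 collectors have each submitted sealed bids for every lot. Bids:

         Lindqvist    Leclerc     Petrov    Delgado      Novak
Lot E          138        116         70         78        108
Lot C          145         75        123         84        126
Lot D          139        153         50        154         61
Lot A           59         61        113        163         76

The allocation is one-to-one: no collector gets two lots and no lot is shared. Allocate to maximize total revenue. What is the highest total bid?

Max total: $580

Optimal: Lindqvist→Lot E ($138), Novak→Lot C ($126), Leclerc→Lot D ($153), Delgado→Lot A ($163) — total 138+126+153+163 = $580.
Column-greedy (each lot in turn goes to its best remaining collector) gives $531, worse by 49.
Next-best assignment: Lindqvist→Lot E, Petrov→Lot C, Leclerc→Lot D, Delgado→Lot A = $577.
Swapping Delgado↔Leclerc (Delgado→Lot D $154, Leclerc→Lot A $61) loses 101.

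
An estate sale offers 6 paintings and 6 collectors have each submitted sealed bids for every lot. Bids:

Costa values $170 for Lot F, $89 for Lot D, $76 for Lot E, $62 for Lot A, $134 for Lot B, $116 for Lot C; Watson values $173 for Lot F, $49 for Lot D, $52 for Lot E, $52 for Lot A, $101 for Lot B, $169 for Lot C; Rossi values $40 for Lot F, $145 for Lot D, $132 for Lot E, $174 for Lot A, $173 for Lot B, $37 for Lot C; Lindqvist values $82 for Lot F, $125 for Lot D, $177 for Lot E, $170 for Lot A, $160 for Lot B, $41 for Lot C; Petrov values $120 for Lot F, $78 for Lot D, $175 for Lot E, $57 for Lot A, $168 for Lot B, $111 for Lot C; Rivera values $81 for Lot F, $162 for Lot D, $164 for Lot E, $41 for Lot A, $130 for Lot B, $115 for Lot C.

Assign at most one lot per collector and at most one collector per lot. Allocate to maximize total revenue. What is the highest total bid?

Maximum total: $1020

Optimal: Costa→Lot F ($170), Watson→Lot C ($169), Rossi→Lot A ($174), Lindqvist→Lot E ($177), Petrov→Lot B ($168), Rivera→Lot D ($162) — total 170+169+174+177+168+162 = $1020.
Max-entry greedy (repeatedly take the single best remaining cell) gives $970, worse by 50.
Next-best assignment: Costa→Lot F, Watson→Lot C, Rossi→Lot B, Lindqvist→Lot A, Petrov→Lot E, Rivera→Lot D = $1019.
Swapping Watson↔Lindqvist (Watson→Lot E $52, Lindqvist→Lot C $41) loses 253.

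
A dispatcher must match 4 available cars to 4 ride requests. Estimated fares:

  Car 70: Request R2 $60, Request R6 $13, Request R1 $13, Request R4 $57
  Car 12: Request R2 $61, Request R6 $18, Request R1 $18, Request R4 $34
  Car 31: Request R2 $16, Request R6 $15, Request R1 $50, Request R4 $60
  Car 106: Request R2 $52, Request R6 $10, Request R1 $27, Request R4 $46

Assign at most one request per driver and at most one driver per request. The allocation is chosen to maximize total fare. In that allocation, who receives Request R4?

Optimal: Car 70→Request R4 ($57), Car 12→Request R2 ($61), Car 31→Request R1 ($50), Car 106→Request R6 ($10) — total 57+61+50+10 = $178.
Max-entry greedy (repeatedly take the single best remaining cell) gives $161, worse by 17.
No other one-to-one assignment exceeds $178.
Car 70's own top request is Request R2 ($60), but forcing Car 70→Request R2 and reassigning the rest optimally gives only $174 — worse by 4.

Car 70 receives Request R4.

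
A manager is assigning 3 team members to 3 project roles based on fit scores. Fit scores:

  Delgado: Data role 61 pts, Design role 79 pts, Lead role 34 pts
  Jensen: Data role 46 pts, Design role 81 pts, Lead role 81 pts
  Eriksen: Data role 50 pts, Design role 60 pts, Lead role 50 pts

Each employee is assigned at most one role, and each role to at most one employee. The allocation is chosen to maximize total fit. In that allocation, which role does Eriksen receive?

Eriksen receives Data role.

This is a one-to-one assignment (maximum-weight bipartite matching).
Optimal: Delgado→Design role (79 pts), Jensen→Lead role (81 pts), Eriksen→Data role (50 pts) — total 79+81+50 = 210 pts.
Max-entry greedy (repeatedly take the single best remaining cell) gives 192 pts, worse by 18.
Next-best assignment: Delgado→Data role, Jensen→Lead role, Eriksen→Design role = 202 pts.
Eriksen's own top role is Design role (60 pts), but forcing Eriksen→Design role and reassigning the rest optimally gives only 202 pts — worse by 8.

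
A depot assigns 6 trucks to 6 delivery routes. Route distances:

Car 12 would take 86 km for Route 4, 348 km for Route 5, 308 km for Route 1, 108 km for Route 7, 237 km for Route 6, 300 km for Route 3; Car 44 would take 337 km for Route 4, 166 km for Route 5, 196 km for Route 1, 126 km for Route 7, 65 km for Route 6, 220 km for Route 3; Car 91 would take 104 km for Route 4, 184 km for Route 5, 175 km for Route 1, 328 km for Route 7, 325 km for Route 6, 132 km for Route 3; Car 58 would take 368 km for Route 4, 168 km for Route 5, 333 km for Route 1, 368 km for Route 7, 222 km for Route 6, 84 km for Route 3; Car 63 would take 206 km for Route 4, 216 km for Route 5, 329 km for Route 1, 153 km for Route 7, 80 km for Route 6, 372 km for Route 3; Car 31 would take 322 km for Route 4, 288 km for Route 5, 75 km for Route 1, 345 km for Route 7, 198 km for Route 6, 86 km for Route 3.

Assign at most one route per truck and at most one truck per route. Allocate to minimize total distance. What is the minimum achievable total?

Optimal: Car 12→Route 7 (108 km), Car 44→Route 5 (166 km), Car 91→Route 4 (104 km), Car 58→Route 3 (84 km), Car 63→Route 6 (80 km), Car 31→Route 1 (75 km) — total 108+166+104+84+80+75 = 617 km.
Min-entry greedy (repeatedly take the single cheapest remaining cell) gives 647 km, worse by 30.

Minimum total: 617 km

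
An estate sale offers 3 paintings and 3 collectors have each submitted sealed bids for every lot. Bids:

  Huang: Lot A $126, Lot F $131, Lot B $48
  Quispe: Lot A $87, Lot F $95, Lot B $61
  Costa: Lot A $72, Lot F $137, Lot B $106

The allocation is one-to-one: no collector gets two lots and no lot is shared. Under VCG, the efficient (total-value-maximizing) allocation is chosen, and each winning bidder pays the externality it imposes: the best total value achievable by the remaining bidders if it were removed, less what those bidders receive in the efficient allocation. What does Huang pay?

Efficient allocation: Huang→Lot A ($126), Quispe→Lot F ($95), Costa→Lot B ($106); total welfare W = $327.
Huang receives Lot A at value $126, so the others get W − 126 = $201.
Without Huang: best allocation of the remaining 2 bidders over all 3 lots is Quispe→Lot A ($87), Costa→Lot F ($137), total $224.
VCG payment = (others' best without Huang) − (others' welfare with Huang) = 224 − 201 = $23.

Huang pays $23.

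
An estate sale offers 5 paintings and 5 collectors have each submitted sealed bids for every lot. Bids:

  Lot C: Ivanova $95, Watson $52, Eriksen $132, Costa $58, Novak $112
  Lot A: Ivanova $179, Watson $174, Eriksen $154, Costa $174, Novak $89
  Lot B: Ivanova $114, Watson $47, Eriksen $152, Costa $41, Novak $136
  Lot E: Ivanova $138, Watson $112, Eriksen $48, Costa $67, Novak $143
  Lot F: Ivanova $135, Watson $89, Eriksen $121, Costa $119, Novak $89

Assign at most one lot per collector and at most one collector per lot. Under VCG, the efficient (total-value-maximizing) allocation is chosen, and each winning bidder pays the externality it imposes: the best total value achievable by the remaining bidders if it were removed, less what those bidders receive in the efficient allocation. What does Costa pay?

Efficient allocation: Ivanova→Lot E ($138), Watson→Lot A ($174), Eriksen→Lot C ($132), Costa→Lot F ($119), Novak→Lot B ($136); total welfare W = $699.
Costa receives Lot F at value $119, so the others get W − 119 = $580.
Without Costa: best allocation of the remaining 4 bidders over all 5 lots is Ivanova→Lot F ($135), Watson→Lot A ($174), Eriksen→Lot B ($152), Novak→Lot E ($143), total $604.
VCG payment = (others' best without Costa) − (others' welfare with Costa) = 604 − 580 = $24.

Costa pays $24.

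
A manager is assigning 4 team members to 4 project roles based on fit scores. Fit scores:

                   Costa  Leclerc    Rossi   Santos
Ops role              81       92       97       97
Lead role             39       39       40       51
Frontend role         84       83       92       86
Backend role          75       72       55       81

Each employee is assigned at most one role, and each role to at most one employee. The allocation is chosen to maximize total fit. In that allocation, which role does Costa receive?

This is a one-to-one assignment (maximum-weight bipartite matching).
Optimal: Costa→Backend role (75 pts), Leclerc→Ops role (92 pts), Rossi→Frontend role (92 pts), Santos→Lead role (51 pts) — total 75+92+92+51 = 310 pts.
Column-greedy (each role in turn goes to its best remaining employee) gives 304 pts, worse by 6.
Swapping Leclerc↔Rossi (Leclerc→Frontend role 83 pts, Rossi→Ops role 97 pts) loses 4.
Every other assignment is strictly worse.
Costa's own top role is Frontend role (84 pts), but forcing Costa→Frontend role and reassigning the rest optimally gives only 304 pts — worse by 6.

Costa receives Backend role.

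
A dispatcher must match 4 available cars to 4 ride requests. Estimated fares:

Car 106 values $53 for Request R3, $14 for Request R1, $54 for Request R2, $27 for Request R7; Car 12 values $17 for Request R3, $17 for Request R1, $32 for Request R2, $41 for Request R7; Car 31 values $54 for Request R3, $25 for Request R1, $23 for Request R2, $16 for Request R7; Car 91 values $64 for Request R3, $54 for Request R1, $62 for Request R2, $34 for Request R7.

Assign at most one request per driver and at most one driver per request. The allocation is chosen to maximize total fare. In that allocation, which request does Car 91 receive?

This is a one-to-one assignment (maximum-weight bipartite matching).
Optimal: Car 106→Request R2 ($54), Car 12→Request R7 ($41), Car 31→Request R3 ($54), Car 91→Request R1 ($54) — total 54+41+54+54 = $203.
Next-best assignment: Car 106→Request R2, Car 12→Request R7, Car 31→Request R1, Car 91→Request R3 = $184.
Swapping Car 91↔Car 31 (Car 91→Request R3 $64, Car 31→Request R1 $25) loses 19.
Car 91's own top request is Request R3 ($64), but forcing Car 91→Request R3 and reassigning the rest optimally gives only $184 — worse by 19.

Car 91 receives Request R1.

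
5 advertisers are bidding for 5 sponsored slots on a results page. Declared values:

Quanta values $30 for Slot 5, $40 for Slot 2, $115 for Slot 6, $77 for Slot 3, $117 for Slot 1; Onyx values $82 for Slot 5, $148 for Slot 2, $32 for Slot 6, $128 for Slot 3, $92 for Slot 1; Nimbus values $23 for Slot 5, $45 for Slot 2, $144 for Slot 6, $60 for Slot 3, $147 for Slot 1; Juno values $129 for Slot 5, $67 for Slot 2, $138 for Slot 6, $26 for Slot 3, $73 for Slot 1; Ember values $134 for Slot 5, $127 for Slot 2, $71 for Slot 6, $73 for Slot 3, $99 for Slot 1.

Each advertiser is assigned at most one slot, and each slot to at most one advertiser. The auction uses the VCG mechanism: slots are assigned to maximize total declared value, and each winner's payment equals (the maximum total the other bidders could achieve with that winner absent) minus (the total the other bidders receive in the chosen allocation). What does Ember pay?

Ember pays $20.

Efficient allocation: Quanta→Slot 6 ($115), Onyx→Slot 3 ($128), Nimbus→Slot 1 ($147), Juno→Slot 5 ($129), Ember→Slot 2 ($127); total welfare W = $646.
Ember receives Slot 2 at value $127, so the others get W − 127 = $519.
Without Ember: best allocation of the remaining 4 bidders over all 5 slots is Quanta→Slot 6 ($115), Onyx→Slot 2 ($148), Nimbus→Slot 1 ($147), Juno→Slot 5 ($129), total $539.
VCG payment = (others' best without Ember) − (others' welfare with Ember) = 539 − 519 = $20.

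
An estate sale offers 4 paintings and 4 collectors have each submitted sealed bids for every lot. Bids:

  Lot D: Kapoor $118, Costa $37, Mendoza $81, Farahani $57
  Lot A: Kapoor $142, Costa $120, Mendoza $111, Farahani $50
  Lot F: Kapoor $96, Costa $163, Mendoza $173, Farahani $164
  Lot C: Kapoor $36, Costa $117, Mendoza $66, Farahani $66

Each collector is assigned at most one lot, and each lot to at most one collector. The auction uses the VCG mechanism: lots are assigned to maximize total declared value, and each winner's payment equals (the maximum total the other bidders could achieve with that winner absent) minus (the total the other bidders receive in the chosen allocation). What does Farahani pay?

Efficient allocation: Kapoor→Lot D ($118), Costa→Lot C ($117), Mendoza→Lot A ($111), Farahani→Lot F ($164); total welfare W = $510.
Farahani receives Lot F at value $164, so the others get W − 164 = $346.
Without Farahani: best allocation of the remaining 3 bidders over all 4 lots is Kapoor→Lot A ($142), Costa→Lot C ($117), Mendoza→Lot F ($173), total $432.
VCG payment = (others' best without Farahani) − (others' welfare with Farahani) = 432 − 346 = $86.

Farahani pays $86.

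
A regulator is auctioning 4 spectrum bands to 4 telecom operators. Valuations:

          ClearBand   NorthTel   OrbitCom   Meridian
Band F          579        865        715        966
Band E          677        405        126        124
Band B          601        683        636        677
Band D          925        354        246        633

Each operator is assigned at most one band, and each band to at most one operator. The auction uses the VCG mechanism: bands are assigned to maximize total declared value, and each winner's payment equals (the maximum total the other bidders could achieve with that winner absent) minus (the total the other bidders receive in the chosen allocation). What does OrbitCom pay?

Efficient allocation: ClearBand→Band D ($925M), NorthTel→Band E ($405M), OrbitCom→Band B ($636M), Meridian→Band F ($966M); total welfare W = $2932M.
OrbitCom receives Band B at value $636M, so the others get W − 636 = $2296M.
Without OrbitCom: best allocation of the remaining 3 bidders over all 4 bands is ClearBand→Band D ($925M), NorthTel→Band B ($683M), Meridian→Band F ($966M), total $2574M.
VCG payment = (others' best without OrbitCom) − (others' welfare with OrbitCom) = 2574 − 2296 = $278M.

OrbitCom pays $278M.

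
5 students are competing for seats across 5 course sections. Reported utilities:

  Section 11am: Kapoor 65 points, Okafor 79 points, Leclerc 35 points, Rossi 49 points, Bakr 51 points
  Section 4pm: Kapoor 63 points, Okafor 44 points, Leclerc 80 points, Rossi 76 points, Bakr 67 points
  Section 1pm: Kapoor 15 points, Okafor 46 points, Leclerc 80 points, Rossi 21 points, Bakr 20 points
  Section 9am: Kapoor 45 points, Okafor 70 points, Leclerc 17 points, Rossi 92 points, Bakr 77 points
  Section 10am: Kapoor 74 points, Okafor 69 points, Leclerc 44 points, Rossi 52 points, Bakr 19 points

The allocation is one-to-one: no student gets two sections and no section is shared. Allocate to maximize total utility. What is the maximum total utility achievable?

This is the linear assignment problem.
Optimal: Kapoor→Section 10am (74 points), Okafor→Section 11am (79 points), Leclerc→Section 1pm (80 points), Rossi→Section 9am (92 points), Bakr→Section 4pm (67 points) — total 74+79+80+92+67 = 392 points.
Row-greedy (each student in turn takes its best remaining section) gives 345 points, worse by 47.
Checked against all permutations: 392 points is optimal.

Max total: 392 points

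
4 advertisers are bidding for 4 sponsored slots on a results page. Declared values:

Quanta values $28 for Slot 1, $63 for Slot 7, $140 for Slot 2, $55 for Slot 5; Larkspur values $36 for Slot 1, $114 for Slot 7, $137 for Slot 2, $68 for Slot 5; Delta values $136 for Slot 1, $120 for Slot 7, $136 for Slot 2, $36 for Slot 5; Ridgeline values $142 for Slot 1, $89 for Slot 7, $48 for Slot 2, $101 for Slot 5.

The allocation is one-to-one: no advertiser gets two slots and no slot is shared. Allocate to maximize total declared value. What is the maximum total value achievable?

Maximum total: $491

Treat this as an assignment problem: match each advertiser to one slot.
Optimal: Quanta→Slot 2 ($140), Larkspur→Slot 7 ($114), Delta→Slot 1 ($136), Ridgeline→Slot 5 ($101) — total 140+114+136+101 = $491.
Max-entry greedy (repeatedly take the single best remaining cell) gives $470, worse by 21.
Checked against all permutations: $491 is optimal.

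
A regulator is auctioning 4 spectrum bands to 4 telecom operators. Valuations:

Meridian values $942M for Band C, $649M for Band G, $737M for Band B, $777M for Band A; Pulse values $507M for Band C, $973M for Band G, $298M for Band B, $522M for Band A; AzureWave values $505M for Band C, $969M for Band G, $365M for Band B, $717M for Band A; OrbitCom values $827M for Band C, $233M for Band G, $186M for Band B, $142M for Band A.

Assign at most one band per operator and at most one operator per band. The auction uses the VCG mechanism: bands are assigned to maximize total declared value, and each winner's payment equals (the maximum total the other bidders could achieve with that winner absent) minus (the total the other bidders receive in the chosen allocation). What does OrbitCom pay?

OrbitCom pays $205M.

Efficient allocation: Meridian→Band B ($737M), Pulse→Band G ($973M), AzureWave→Band A ($717M), OrbitCom→Band C ($827M); total welfare W = $3254M.
OrbitCom receives Band C at value $827M, so the others get W − 827 = $2427M.
Without OrbitCom: best allocation of the remaining 3 bidders over all 4 bands is Meridian→Band C ($942M), Pulse→Band G ($973M), AzureWave→Band A ($717M), total $2632M.
VCG payment = (others' best without OrbitCom) − (others' welfare with OrbitCom) = 2632 − 2427 = $205M.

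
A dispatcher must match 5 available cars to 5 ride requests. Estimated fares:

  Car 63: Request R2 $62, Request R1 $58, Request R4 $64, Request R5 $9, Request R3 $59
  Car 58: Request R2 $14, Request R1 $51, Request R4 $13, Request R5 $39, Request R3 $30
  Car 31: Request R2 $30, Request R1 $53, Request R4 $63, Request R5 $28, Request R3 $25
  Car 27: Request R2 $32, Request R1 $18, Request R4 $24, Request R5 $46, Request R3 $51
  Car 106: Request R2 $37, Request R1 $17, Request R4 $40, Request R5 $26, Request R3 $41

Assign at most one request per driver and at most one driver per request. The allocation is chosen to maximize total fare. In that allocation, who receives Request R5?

Optimal: Car 63→Request R2 ($62), Car 58→Request R1 ($51), Car 31→Request R4 ($63), Car 27→Request R5 ($46), Car 106→Request R3 ($41) — total 62+51+63+46+41 = $263.
Next-best assignment: Car 63→Request R3, Car 58→Request R1, Car 31→Request R4, Car 27→Request R5, Car 106→Request R2 = $256.
Swapping Car 63↔Car 106 (Car 63→Request R3 $59, Car 106→Request R2 $37) loses 7.
Car 27's own top request is Request R3 ($51), but forcing Car 27→Request R3 and reassigning the rest optimally gives only $253 — worse by 10.

Car 27 receives Request R5.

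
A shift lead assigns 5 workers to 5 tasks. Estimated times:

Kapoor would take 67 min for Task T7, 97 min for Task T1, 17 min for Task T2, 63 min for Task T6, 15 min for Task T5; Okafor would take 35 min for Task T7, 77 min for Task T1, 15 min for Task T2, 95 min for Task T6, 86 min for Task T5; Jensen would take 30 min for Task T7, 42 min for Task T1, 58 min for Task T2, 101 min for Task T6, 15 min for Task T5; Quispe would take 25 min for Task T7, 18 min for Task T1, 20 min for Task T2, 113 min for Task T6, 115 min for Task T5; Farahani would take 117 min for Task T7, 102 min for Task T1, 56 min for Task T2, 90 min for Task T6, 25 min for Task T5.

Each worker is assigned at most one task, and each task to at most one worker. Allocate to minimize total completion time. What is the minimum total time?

Optimal: Kapoor→Task T6 (63 min), Okafor→Task T2 (15 min), Jensen→Task T7 (30 min), Quispe→Task T1 (18 min), Farahani→Task T5 (25 min) — total 63+15+30+18+25 = 151 min.
Row-greedy (each worker in turn takes its cheapest remaining task) gives 168 min, worse by 17.
No other one-to-one assignment undercuts 151 min.

Min total: 151 min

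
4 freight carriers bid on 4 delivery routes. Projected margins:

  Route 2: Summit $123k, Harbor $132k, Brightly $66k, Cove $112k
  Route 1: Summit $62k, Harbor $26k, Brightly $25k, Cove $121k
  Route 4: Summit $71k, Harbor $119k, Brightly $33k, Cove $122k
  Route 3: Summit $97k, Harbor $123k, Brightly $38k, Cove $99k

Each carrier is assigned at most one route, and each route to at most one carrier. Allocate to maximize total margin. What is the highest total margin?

Max total: $403k

Optimal: Summit→Route 3 ($97k), Harbor→Route 4 ($119k), Brightly→Route 2 ($66k), Cove→Route 1 ($121k) — total 97+119+66+121 = $403k.
Row-greedy (each carrier in turn takes its best remaining route) gives $400k, worse by 3.
Swapping Summit↔Cove (Summit→Route 1 $62k, Cove→Route 3 $99k) loses 57.
Every other assignment is strictly worse.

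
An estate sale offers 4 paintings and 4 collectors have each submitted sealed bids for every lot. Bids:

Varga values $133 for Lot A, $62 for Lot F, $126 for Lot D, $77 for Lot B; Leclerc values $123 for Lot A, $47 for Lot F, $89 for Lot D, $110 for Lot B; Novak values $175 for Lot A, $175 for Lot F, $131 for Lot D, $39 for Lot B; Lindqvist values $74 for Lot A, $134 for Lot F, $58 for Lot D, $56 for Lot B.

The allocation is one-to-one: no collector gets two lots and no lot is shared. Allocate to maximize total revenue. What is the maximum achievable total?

Maximum total: $545

Optimal: Varga→Lot D ($126), Leclerc→Lot B ($110), Novak→Lot A ($175), Lindqvist→Lot F ($134) — total 126+110+175+134 = $545.
Row-greedy (each collector in turn takes its best remaining lot) gives $476, worse by 69.
Checked against all permutations: $545 is optimal.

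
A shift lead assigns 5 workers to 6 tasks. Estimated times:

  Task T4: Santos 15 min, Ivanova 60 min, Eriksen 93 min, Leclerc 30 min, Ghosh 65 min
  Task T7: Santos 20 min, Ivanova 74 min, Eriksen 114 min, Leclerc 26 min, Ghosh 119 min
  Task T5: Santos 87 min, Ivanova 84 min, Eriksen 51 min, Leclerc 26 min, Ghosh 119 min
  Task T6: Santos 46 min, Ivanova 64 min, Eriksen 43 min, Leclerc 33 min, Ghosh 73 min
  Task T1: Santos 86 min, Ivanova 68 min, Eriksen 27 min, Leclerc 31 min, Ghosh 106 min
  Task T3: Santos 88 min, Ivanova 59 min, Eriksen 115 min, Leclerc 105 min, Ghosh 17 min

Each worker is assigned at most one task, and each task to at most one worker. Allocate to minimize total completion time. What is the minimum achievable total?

Optimal: Santos→Task T4 (15 min), Ivanova→Task T6 (64 min), Eriksen→Task T1 (27 min), Leclerc→Task T7 (26 min), Ghosh→Task T3 (17 min) — total 15+64+27+26+17 = 149 min.
Row-greedy (each worker in turn takes its cheapest remaining task) gives 200 min, worse by 51.
Checked against all permutations: 149 min is optimal.

Min total: 149 min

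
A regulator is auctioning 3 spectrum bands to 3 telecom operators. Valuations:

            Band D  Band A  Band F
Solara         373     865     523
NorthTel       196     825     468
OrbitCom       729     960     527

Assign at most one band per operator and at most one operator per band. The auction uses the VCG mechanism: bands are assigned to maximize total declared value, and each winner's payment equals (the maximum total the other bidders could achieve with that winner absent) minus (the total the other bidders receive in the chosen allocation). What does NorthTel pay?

Efficient allocation: Solara→Band F ($523M), NorthTel→Band A ($825M), OrbitCom→Band D ($729M); total welfare W = $2077M.
NorthTel receives Band A at value $825M, so the others get W − 825 = $1252M.
Without NorthTel: best allocation of the remaining 2 bidders over all 3 bands is Solara→Band A ($865M), OrbitCom→Band D ($729M), total $1594M.
VCG payment = (others' best without NorthTel) − (others' welfare with NorthTel) = 1594 − 1252 = $342M.

NorthTel pays $342M.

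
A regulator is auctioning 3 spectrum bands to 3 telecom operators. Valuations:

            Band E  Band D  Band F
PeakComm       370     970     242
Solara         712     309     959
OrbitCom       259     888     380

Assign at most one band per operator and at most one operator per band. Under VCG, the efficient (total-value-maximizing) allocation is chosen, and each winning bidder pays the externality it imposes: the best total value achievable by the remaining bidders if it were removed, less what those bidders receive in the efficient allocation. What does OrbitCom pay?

Efficient allocation: PeakComm→Band E ($370M), Solara→Band F ($959M), OrbitCom→Band D ($888M); total welfare W = $2217M.
OrbitCom receives Band D at value $888M, so the others get W − 888 = $1329M.
Without OrbitCom: best allocation of the remaining 2 bidders over all 3 bands is PeakComm→Band D ($970M), Solara→Band F ($959M), total $1929M.
VCG payment = (others' best without OrbitCom) − (others' welfare with OrbitCom) = 1929 − 1329 = $600M.

OrbitCom pays $600M.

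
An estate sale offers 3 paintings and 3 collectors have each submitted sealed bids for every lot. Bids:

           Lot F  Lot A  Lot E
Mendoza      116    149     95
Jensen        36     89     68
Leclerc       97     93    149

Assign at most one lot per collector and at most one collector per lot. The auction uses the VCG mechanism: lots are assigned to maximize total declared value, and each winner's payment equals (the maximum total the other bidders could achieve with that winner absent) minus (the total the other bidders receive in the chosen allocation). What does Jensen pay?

Jensen pays $33.

Efficient allocation: Mendoza→Lot F ($116), Jensen→Lot A ($89), Leclerc→Lot E ($149); total welfare W = $354.
Jensen receives Lot A at value $89, so the others get W − 89 = $265.
Without Jensen: best allocation of the remaining 2 bidders over all 3 lots is Mendoza→Lot A ($149), Leclerc→Lot E ($149), total $298.
VCG payment = (others' best without Jensen) − (others' welfare with Jensen) = 298 − 265 = $33.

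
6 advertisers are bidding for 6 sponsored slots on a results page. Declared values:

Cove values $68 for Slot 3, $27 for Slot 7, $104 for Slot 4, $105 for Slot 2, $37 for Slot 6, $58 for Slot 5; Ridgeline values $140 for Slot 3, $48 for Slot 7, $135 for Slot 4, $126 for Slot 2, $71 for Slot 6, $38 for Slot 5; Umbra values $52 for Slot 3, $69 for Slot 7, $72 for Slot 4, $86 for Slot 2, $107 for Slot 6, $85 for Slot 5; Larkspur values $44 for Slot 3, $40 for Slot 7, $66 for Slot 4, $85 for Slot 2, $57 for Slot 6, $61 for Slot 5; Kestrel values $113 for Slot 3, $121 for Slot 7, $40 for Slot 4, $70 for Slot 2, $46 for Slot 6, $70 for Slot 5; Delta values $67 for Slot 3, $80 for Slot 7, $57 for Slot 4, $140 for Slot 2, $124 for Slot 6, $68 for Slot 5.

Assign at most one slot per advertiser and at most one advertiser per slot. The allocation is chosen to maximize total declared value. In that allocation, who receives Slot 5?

This is a one-to-one assignment (maximum-weight bipartite matching).
Optimal: Cove→Slot 4 ($104), Ridgeline→Slot 3 ($140), Umbra→Slot 6 ($107), Larkspur→Slot 5 ($61), Kestrel→Slot 7 ($121), Delta→Slot 2 ($140) — total 104+140+107+61+121+140 = $673.
Row-greedy (each advertiser in turn takes its best remaining slot) gives $607, worse by 66.
Next-best assignment: Cove→Slot 4, Ridgeline→Slot 3, Umbra→Slot 5, Larkspur→Slot 2, Kestrel→Slot 7, Delta→Slot 6 = $659.
Larkspur's own top slot is Slot 2 ($85), but forcing Larkspur→Slot 2 and reassigning the rest optimally gives only $659 — worse by 14.

Larkspur receives Slot 5.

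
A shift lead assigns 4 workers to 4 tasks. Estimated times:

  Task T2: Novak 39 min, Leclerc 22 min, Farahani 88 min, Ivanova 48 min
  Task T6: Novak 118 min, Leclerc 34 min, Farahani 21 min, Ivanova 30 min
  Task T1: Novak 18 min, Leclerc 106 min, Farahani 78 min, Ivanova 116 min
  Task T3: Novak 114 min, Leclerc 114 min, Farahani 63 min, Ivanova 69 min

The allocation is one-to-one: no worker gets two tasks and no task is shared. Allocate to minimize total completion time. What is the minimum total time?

Minimum total: 130 min

Optimal: Novak→Task T1 (18 min), Leclerc→Task T2 (22 min), Farahani→Task T6 (21 min), Ivanova→Task T3 (69 min) — total 18+22+21+69 = 130 min.
Next-best assignment: Novak→Task T1, Leclerc→Task T2, Farahani→Task T3, Ivanova→Task T6 = 133 min.
Checked against all permutations: 130 min is optimal.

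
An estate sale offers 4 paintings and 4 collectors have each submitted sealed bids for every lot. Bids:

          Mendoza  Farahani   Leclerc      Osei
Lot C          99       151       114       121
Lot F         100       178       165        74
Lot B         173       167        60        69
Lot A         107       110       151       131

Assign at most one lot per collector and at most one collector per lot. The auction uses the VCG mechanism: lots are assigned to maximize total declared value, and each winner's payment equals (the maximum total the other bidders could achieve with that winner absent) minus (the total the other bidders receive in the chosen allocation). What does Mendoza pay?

Mendoza pays $13.

Efficient allocation: Mendoza→Lot B ($173), Farahani→Lot F ($178), Leclerc→Lot A ($151), Osei→Lot C ($121); total welfare W = $623.
Mendoza receives Lot B at value $173, so the others get W − 173 = $450.
Without Mendoza: best allocation of the remaining 3 bidders over all 4 lots is Farahani→Lot B ($167), Leclerc→Lot F ($165), Osei→Lot A ($131), total $463.
VCG payment = (others' best without Mendoza) − (others' welfare with Mendoza) = 463 − 450 = $13.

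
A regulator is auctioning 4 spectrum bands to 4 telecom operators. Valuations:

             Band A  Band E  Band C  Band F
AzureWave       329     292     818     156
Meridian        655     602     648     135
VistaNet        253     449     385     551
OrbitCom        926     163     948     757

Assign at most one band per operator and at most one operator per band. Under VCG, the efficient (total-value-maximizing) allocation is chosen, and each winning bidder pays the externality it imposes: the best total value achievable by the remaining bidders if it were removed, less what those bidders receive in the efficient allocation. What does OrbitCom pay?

OrbitCom pays $53M.

Efficient allocation: AzureWave→Band C ($818M), Meridian→Band E ($602M), VistaNet→Band F ($551M), OrbitCom→Band A ($926M); total welfare W = $2897M.
OrbitCom receives Band A at value $926M, so the others get W − 926 = $1971M.
Without OrbitCom: best allocation of the remaining 3 bidders over all 4 bands is AzureWave→Band C ($818M), Meridian→Band A ($655M), VistaNet→Band F ($551M), total $2024M.
VCG payment = (others' best without OrbitCom) − (others' welfare with OrbitCom) = 2024 − 1971 = $53M.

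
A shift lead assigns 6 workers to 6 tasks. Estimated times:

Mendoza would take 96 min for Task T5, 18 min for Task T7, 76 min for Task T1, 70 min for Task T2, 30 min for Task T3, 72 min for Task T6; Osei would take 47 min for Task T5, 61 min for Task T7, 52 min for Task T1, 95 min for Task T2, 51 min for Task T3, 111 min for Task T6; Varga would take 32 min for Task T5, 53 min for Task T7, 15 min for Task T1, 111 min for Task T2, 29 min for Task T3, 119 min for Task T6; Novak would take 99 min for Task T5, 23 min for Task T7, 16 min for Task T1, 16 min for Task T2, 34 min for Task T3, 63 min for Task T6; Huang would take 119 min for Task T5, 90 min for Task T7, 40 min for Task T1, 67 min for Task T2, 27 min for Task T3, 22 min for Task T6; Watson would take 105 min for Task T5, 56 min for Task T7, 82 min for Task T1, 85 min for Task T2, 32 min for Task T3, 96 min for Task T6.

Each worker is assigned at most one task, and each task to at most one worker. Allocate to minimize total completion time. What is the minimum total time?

This is a one-to-one assignment (minimum-cost bipartite matching).
Optimal: Mendoza→Task T7 (18 min), Osei→Task T5 (47 min), Varga→Task T1 (15 min), Novak→Task T2 (16 min), Huang→Task T6 (22 min), Watson→Task T3 (32 min) — total 18+47+15+16+22+32 = 150 min.
Column-greedy (each task in turn goes to its cheapest remaining worker) gives 276 min, worse by 126.

Min total: 150 min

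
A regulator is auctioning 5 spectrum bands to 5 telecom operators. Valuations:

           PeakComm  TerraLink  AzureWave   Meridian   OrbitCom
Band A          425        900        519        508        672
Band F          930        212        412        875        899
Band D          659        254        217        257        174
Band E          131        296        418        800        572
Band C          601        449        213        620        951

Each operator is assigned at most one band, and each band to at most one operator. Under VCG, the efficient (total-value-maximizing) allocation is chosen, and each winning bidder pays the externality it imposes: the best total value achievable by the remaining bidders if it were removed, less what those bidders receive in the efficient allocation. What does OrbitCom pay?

OrbitCom pays $16M.

Efficient allocation: PeakComm→Band D ($659M), TerraLink→Band A ($900M), AzureWave→Band E ($418M), Meridian→Band F ($875M), OrbitCom→Band C ($951M); total welfare W = $3803M.
OrbitCom receives Band C at value $951M, so the others get W − 951 = $2852M.
Without OrbitCom: best allocation of the remaining 4 bidders over all 5 bands is PeakComm→Band F ($930M), TerraLink→Band A ($900M), AzureWave→Band E ($418M), Meridian→Band C ($620M), total $2868M.
VCG payment = (others' best without OrbitCom) − (others' welfare with OrbitCom) = 2868 − 2852 = $16M.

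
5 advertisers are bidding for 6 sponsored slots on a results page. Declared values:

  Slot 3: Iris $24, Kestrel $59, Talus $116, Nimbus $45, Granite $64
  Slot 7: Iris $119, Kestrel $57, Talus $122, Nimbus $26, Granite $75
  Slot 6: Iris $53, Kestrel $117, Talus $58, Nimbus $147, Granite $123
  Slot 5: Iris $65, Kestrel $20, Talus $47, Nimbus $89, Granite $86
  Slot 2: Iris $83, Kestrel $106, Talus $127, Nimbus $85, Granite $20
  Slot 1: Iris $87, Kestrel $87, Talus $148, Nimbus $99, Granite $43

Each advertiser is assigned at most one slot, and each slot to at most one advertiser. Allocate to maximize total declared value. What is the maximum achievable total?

Max total: $606

Optimal: Iris→Slot 7 ($119), Kestrel→Slot 2 ($106), Talus→Slot 1 ($148), Nimbus→Slot 6 ($147), Granite→Slot 5 ($86) — total 119+106+148+147+86 = $606.
Next-best assignment: Iris→Slot 7, Kestrel→Slot 2, Talus→Slot 1, Nimbus→Slot 5, Granite→Slot 6 = $585.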